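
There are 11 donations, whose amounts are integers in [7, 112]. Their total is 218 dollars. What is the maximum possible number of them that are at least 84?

If k of the values are ≥ 84, the total is ≥ 84k + 7(11 − k).
Setting 84k + 7(11 − k) ≤ 218 gives 77k ≤ 141, so k ≤ 1.
k = 1 is achieved by 1 value at 84 and 10 at 7, total 154; add 64 to one value (staying below 84) to reach 218.

1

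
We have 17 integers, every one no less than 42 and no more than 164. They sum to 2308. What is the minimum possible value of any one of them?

42

Minimizing one value means maximizing the remaining 16.
The other 16 can take up 16 × 164 = 2624 ≥ 2308 − 42, so one integer can sit at its floor of 42.
Achievable: one at 42 and the other 16 totalling 2266, which fits since 16 × 42 ≤ 2266 ≤ 16 × 164.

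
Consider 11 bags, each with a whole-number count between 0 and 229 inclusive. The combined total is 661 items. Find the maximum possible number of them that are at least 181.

3

If k of the values are ≥ 181, the total is ≥ 181k + 0(11 − k).
Setting 181k + 0(11 − k) ≤ 661 gives 181k ≤ 661, so k ≤ 3.
k = 3 is achieved by 3 values at 181 and 8 at 0, total 543; add 118 to one value (staying below 181) to reach 661.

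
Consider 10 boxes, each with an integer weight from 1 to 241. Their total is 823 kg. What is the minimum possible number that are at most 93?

Let j be the number exceeding 93. Then the total is ≥ 94·j + 1·(10 − j) = 10 + 93j.
So 93j ≤ 813 and j ≤ 8; hence at least 10 − 8 = 2 are ≤ 93.
Exactly 2 works: 2 values at 1 and 8 at 94 total 754; raise one of the low values by 69 (still ≤ 93) to hit 823.

2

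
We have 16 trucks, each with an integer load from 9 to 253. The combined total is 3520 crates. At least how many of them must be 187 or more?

9

Each value short of 187 is at most 186, costing at least 253 − 186 = 67 against the maximum total of 4048.
We can afford to lose at most 4048 − 3520 = 528, so at most ⌊528/67⌋ = 7 fall short, and at least 9 are ≥ 187.
Exactly 9 works: 9 values at 253 and 7 at 186 total 3579; lower one of the high values by 59 (still ≥ 187) to hit 3520.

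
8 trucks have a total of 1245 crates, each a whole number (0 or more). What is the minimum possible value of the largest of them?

Some value must be at least ⌈1245/8⌉ = 156, since 8 × 155 = 1240 < 1245.
Achievable: 5 of them at 156 and 3 at 155 total 1245.

156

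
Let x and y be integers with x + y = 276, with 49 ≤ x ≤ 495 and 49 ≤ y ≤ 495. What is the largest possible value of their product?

19044

With x + y fixed, xy peaks when the two are closest together.
Taking x = 138 and y = 138 (both in [49, 495]) gives xy = 19044.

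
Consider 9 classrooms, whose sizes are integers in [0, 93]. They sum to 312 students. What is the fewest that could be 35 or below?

Each value above 35 is at least 36, contributing at least 36 − 0 = 36 above the floor 0.
The sum exceeds the floor total 0 by 312, so at most ⌊312/36⌋ = 8 exceed 35, and at least 1 are ≤ 35.
Exactly 1 works: 1 value at 0 and 8 at 36 total 288; raise one of the low values by 24 (still ≤ 35) to hit 312.

1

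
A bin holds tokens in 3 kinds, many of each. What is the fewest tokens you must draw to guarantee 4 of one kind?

10

You could draw 3 of every kind without reaching 4 of any — 9 in all.
One more forces 4 of some kind, so 9 + 1 = 10.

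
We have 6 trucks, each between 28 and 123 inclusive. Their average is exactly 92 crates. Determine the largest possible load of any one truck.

123

Maximizing one value means minimizing the remaining 5.
The total is 6 × 92 = 552.
The other 5 contribute at least 5 × 28 = 140, leaving at most 552 − 140 = 412.
But each truck is capped at 123, so the maximum is 123.
Achievable: one at 123 and the other 5 totalling 429, which fits since 5 × 28 ≤ 429 ≤ 5 × 123.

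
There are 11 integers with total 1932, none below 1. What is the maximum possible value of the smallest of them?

The average is 1932/11 < 176, so some value is ≤ 175.
Equality holds with 4 values of 175 and 7 values of 176.

175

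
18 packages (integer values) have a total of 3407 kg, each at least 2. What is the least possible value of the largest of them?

Some value must be at least ⌈3407/18⌉ = 190, since 18 × 189 = 3402 < 3407.
Achievable: 5 of them at 190 and 13 at 189 total 3407.

190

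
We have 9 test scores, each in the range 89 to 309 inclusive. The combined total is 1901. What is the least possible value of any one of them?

Minimizing one value means maximizing the remaining 8.
The other 8 can take up 8 × 309 = 2472 ≥ 1901 − 89, so one score can sit at its floor of 89.
Achievable: one at 89 and the other 8 totalling 1812, which fits since 8 × 89 ≤ 1812 ≤ 8 × 309.

89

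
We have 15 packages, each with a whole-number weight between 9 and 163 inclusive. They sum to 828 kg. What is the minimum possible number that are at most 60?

Each value above 60 is at least 61, contributing at least 61 − 9 = 52 above the floor 9.
The sum exceeds the floor total 135 by 693, so at most ⌊693/52⌋ = 13 exceed 60, and at least 2 are ≤ 60.
Exactly 2 works: 2 values at 9 and 13 at 61 total 811; raise one of the low values by 17 (still ≤ 60) to hit 828.

2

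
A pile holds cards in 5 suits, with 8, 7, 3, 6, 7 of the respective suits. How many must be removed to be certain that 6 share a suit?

24

In the worst case you take as many as possible of each suit without reaching 6: 5 + 5 + 3 + 5 + 5 = 23.
The next one must give 6 of some suit, so 23 + 1 = 24.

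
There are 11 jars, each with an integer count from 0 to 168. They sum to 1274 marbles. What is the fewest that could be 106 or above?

2

Each value short of 106 is at most 105, costing at least 168 − 105 = 63 against the maximum total of 1848.
We can afford to lose at most 1848 − 1274 = 574, so at most ⌊574/63⌋ = 9 fall short, and at least 2 are ≥ 106.
Exactly 2 works: 2 values at 168 and 9 at 105 total 1281; lower one of the high values by 7 (still ≥ 106) to hit 1274.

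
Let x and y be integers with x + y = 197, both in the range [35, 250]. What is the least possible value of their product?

xy = x(197 − x) is concave in x, so over [35, 162] it is minimized at an endpoint.
At the endpoint x = 35, y = 197 − 35 = 162, so xy = 35 × 162 = 5670.

5670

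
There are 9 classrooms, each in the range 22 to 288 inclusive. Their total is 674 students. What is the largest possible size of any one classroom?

Maximizing one value means minimizing the remaining 8.
The other 8 contribute at least 8 × 22 = 176, leaving at most 674 − 176 = 498.
But each classroom is capped at 288, so the maximum is 288.
Achievable: one at 288 and the other 8 totalling 386, which fits since 8 × 22 ≤ 386 ≤ 8 × 288.

288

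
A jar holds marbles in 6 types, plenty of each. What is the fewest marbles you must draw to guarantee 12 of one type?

67

You could draw 11 of every type without reaching 12 of any — 66 in all.
One more forces 12 of some type, so 66 + 1 = 67.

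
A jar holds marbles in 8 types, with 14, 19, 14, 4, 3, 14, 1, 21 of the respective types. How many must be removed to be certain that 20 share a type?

89

In the worst case you take as many as possible of each type without reaching 20: 14 + 19 + 14 + 4 + 3 + 14 + 1 + 19 = 88.
The next one must give 20 of some type, so 88 + 1 = 89.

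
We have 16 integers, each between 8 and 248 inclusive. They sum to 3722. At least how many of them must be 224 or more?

If only k of them are at least 224, the other 16 − k are at most 223, so the total is at most k·248 + (16 − k)·223.
This must reach 3722, so k·248 + (16 − k)·223 ≥ 3722, giving k ≥ 7.
Exactly 7 works: 7 values at 248 and 9 at 223 total 3743; lower one of the high values by 21 (still ≥ 224) to hit 3722.

7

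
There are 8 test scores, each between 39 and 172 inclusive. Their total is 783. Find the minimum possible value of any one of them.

39

To make one score as small as possible, make the other 7 as large as possible.
The other 7 can take up 7 × 172 = 1204 ≥ 783 − 39, so one score can sit at its floor of 39.
Achievable: one at 39 and the other 7 totalling 744, which fits since 7 × 39 ≤ 744 ≤ 7 × 172.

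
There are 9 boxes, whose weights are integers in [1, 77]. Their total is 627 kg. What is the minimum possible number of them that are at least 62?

Each value short of 62 is at most 61, costing at least 77 − 61 = 16 against the maximum total of 693.
We can afford to lose at most 693 − 627 = 66, so at most ⌊66/16⌋ = 4 fall short, and at least 5 are ≥ 62.
Exactly 5 works: 5 values at 77 and 4 at 61 total 629; lower one of the high values by 2 (still ≥ 62) to hit 627.

5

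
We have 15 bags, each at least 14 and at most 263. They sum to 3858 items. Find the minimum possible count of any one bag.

Minimizing one value means maximizing the remaining 14.
The other 14 contribute at most 14 × 263 = 3682, leaving at least 3858 − 3682 = 176.
Since 176 ≥ 14, this is achievable: one at 176 and 14 at 263.

176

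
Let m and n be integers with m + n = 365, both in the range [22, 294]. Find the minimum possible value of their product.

20874

For a fixed sum, mn is smallest when m and n are as far apart as possible.
The extreme feasible split is m = 71, n = 294, giving mn = 20874.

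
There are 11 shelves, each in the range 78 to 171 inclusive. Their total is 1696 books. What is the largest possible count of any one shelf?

171

Maximizing one value means minimizing the remaining 10.
The other 10 contribute at least 10 × 78 = 780, leaving at most 1696 − 780 = 916.
But each shelf is capped at 171, so the maximum is 171.
Achievable: one at 171 and the other 10 totalling 1525, which fits since 10 × 78 ≤ 1525 ≤ 10 × 171.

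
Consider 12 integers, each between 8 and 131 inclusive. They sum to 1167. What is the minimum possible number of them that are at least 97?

Each value short of 97 is at most 96, costing at least 131 − 96 = 35 against the maximum total of 1572.
We can afford to lose at most 1572 − 1167 = 405, so at most ⌊405/35⌋ = 11 fall short, and at least 1 are ≥ 97.
Exactly 1 works: 1 value at 131 and 11 at 96 total 1187; lower one of the high values by 20 (still ≥ 97) to hit 1167.

1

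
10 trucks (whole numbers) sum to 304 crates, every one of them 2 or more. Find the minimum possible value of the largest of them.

If every one of the 10 were at most 30, the total would be at most 10 × 30 = 300 < 304.
Equality holds with 4 values of 31 and 6 values of 30.

31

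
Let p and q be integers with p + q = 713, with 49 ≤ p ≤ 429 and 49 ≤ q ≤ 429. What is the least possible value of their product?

121836

For a fixed sum, pq is smallest when p and q are as far apart as possible.
At the endpoint p = 284, q = 713 − 284 = 429, so pq = 284 × 429 = 121836.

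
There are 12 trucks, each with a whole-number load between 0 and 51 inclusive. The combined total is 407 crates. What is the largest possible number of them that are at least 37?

If k of the values are ≥ 37, the total is ≥ 37k + 0(12 − k).
Setting 37k + 0(12 − k) ≤ 407 gives 37k ≤ 407, so k ≤ 11.
k = 11 is achieved by 11 values at 37 and 1 at 0, total 407.

11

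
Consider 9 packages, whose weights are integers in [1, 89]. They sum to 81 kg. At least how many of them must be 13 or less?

If only k of them are at most 13, the other 9 − k are at least 14, so the total is at least (9 − k)·14 + k·1.
This is ≤ 81, so (9 − k)·14 + 1k ≤ 81, which gives k ≥ 4.
Exactly 4 works: 4 values at 1 and 5 at 14 total 74; raise one of the low values by 7 (still ≤ 13) to hit 81.

4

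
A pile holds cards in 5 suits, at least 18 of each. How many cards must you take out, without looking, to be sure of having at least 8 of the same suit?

36

You could draw 7 of every suit without reaching 8 of any — 35 in all.
One more forces 8 of some suit, so 35 + 1 = 36.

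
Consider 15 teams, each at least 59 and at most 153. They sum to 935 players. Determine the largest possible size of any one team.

Maximizing one value means minimizing the remaining 14.
The other 14 contribute at least 14 × 59 = 826, leaving at most 935 − 826 = 109.
Since 109 ≤ 153, this is achievable: one at 109 and 14 at 59.

109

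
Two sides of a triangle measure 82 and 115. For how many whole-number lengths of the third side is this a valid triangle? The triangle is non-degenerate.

The triangle inequality gives |82 − 115| < c < 82 + 115, i.e. 33 < c < 197.
So c can be any integer from 34 to 196: 163 values.

163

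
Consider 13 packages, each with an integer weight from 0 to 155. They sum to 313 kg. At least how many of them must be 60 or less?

8

Each value above 60 is at least 61, contributing at least 61 − 0 = 61 above the floor 0.
The sum exceeds the floor total 0 by 313, so at most ⌊313/61⌋ = 5 exceed 60, and at least 8 are ≤ 60.
Exactly 8 works: 8 values at 0 and 5 at 61 total 305; raise one of the low values by 8 (still ≤ 60) to hit 313.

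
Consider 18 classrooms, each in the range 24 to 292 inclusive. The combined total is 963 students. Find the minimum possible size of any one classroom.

24

To make one classroom as small as possible, make the other 17 as large as possible.
The other 17 can take up 17 × 292 = 4964 ≥ 963 − 24, so one classroom can sit at its floor of 24.
Achievable: one at 24 and the other 17 totalling 939, which fits since 17 × 24 ≤ 939 ≤ 17 × 292.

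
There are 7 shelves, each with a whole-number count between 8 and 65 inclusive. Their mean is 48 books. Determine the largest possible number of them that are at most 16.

The total is 7 × 48 = 336.
Suppose k of them are at most 16. Those contribute at most 16 each and the rest at most 65 each.
So the total is at most 16k + 65(7 − k) = 455 − 49k. This must still be ≥ 336, so k ≤ 2.
k = 2 is achieved by 2 values at 16 and 5 at 65, total 357; lower one of the 65's by 21 (still > 16) to reach 336.

2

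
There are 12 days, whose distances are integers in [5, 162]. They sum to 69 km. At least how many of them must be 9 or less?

11

Each value above 9 is at least 10, contributing at least 10 − 5 = 5 above the floor 5.
The sum exceeds the floor total 60 by 9, so at most ⌊9/5⌋ = 1 exceed 9, and at least 11 are ≤ 9.
Exactly 11 works: 11 values at 5 and 1 at 10 total 65; raise one of the low values by 4 (still ≤ 9) to hit 69.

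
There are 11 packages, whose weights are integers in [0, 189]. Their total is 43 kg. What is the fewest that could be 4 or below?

If only k of them are at most 4, the other 11 − k are at least 5, so the total is at least (11 − k)·5 + k·0.
This is ≤ 43, so (11 − k)·5 + 0k ≤ 43, which gives k ≥ 3.
Exactly 3 works: 3 values at 0 and 8 at 5 total 40; raise one of the low values by 3 (still ≤ 4) to hit 43.

3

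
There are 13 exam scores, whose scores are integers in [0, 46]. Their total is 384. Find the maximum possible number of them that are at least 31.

12

With k values at 31 or above and the rest at least 0, the sum is at least 0 + 31k.
Since the sum is 384, we need 31k ≤ 384, i.e. k ≤ 12.
k = 12 is achieved by 12 values at 31 and 1 at 0, total 372; add 12 to one value (staying below 31) to reach 384.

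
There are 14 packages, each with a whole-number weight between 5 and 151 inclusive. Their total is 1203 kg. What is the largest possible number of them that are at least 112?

10

With k values at 112 or above and the rest at least 5, the sum is at least 70 + 107k.
Since the sum is 1203, we need 107k ≤ 1133, i.e. k ≤ 10.
k = 10 is achieved by 10 values at 112 and 4 at 5, total 1140; add 63 to one value (staying below 112) to reach 1203.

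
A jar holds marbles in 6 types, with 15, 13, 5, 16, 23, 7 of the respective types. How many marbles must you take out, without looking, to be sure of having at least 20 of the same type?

In the worst case you take as many as possible of each type without reaching 20: 15 + 13 + 5 + 16 + 19 + 7 = 75.
The next one must give 20 of some type, so 75 + 1 = 76.

76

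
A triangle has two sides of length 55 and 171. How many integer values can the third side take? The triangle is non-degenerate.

109

The triangle inequality gives |55 − 171| < c < 55 + 171, i.e. 116 < c < 226.
So c can be any integer from 117 to 225: 109 values.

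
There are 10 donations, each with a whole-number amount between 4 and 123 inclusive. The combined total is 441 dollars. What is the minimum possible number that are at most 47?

1

Let j be the number exceeding 47. Then the total is ≥ 48·j + 4·(10 − j) = 40 + 44j.
So 44j ≤ 401 and j ≤ 9; hence at least 10 − 9 = 1 are ≤ 47.
Exactly 1 works: 1 value at 4 and 9 at 48 total 436; raise one of the low values by 5 (still ≤ 47) to hit 441.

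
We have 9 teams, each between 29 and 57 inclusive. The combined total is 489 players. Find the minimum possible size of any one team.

33

To make one team as small as possible, make the other 8 as large as possible.
The other 8 contribute at most 8 × 57 = 456, leaving at least 489 − 456 = 33.
Since 33 ≥ 29, this is achievable: one at 33 and 8 at 57.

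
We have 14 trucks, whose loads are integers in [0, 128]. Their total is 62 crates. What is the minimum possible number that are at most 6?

Let j be the number exceeding 6. Then the total is ≥ 7·j + 0·(14 − j) = 0 + 7j.
So 7j ≤ 62 and j ≤ 8; hence at least 14 − 8 = 6 are ≤ 6.
Exactly 6 works: 6 values at 0 and 8 at 7 total 56; raise one of the low values by 6 (still ≤ 6) to hit 62.

6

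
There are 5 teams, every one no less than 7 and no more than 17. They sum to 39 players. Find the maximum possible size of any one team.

11

Maximizing one value means minimizing the remaining 4.
The other 4 contribute at least 4 × 7 = 28, leaving at most 39 − 28 = 11.
Since 11 ≤ 17, this is achievable: one at 11 and 4 at 7.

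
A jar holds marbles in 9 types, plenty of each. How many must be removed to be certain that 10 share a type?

82

You could draw 9 of every type without reaching 10 of any — 81 in all.
One more forces 10 of some type, so 81 + 1 = 82.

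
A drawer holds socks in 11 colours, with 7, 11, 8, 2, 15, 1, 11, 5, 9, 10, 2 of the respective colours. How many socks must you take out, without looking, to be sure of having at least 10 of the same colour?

71

In the worst case you take as many as possible of each colour without reaching 10: 7 + 9 + 8 + 2 + 9 + 1 + 9 + 5 + 9 + 9 + 2 = 70.
The next one must give 10 of some colour, so 70 + 1 = 71.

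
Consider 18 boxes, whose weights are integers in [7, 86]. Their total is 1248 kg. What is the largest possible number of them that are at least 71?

If k of the values are ≥ 71, the total is ≥ 71k + 7(18 − k).
Setting 71k + 7(18 − k) ≤ 1248 gives 64k ≤ 1122, so k ≤ 17.
k = 17 is achieved by 17 values at 71 and 1 at 7, total 1214; add 34 to one value (staying below 71) to reach 1248.

17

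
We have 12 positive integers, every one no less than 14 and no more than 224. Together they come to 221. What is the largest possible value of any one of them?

67

Maximizing one value means minimizing the remaining 11.
The other 11 contribute at least 11 × 14 = 154, leaving at most 221 − 154 = 67.
Since 67 ≤ 224, this is achievable: one at 67 and 11 at 14.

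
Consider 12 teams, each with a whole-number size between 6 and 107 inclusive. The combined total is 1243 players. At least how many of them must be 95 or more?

If only k of them are at least 95, the other 12 − k are at most 94, so the total is at most k·107 + (12 − k)·94.
This must reach 1243, so k·107 + (12 − k)·94 ≥ 1243, giving k ≥ 9.
Exactly 9 works: 9 values at 107 and 3 at 94 total 1245; lower one of the high values by 2 (still ≥ 95) to hit 1243.

9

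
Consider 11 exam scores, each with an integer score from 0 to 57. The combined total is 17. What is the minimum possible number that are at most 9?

If only k of them are at most 9, the other 11 − k are at least 10, so the total is at least (11 − k)·10 + k·0.
This is ≤ 17, so (11 − k)·10 + 0k ≤ 17, which gives k ≥ 10.
Exactly 10 works: 10 values at 0 and 1 at 10 total 10; raise one of the low values by 7 (still ≤ 9) to hit 17.

10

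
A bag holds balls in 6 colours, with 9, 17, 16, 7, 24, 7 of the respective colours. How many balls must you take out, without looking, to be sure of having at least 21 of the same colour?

In the worst case you take as many as possible of each colour without reaching 21: 9 + 17 + 16 + 7 + 20 + 7 = 76.
The next one must give 21 of some colour, so 76 + 1 = 77.

77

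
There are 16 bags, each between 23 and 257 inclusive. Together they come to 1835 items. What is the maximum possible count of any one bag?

Maximizing one value means minimizing the remaining 15.
The other 15 contribute at least 15 × 23 = 345, leaving at most 1835 − 345 = 1490.
But each bag is capped at 257, so the maximum is 257.
Achievable: one at 257 and the other 15 totalling 1578, which fits since 15 × 23 ≤ 1578 ≤ 15 × 257.

257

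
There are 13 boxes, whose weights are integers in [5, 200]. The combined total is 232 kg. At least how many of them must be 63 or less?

If only k of them are at most 63, the other 13 − k are at least 64, so the total is at least (13 − k)·64 + k·5.
This is ≤ 232, so (13 − k)·64 + 5k ≤ 232, which gives k ≥ 11.
Exactly 11 works: 11 values at 5 and 2 at 64 total 183; raise one of the low values by 49 (still ≤ 63) to hit 232.

11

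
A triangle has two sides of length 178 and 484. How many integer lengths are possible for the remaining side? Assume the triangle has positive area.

The triangle inequality gives |178 − 484| < c < 178 + 484, i.e. 306 < c < 662.
So c can be any integer from 307 to 661: 355 values.

355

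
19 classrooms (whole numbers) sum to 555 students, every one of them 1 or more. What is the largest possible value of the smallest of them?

If every one of the 19 were at least 30, the total would be at least 19 × 30 = 570 > 555.
Achievable: 15 of them at 29 and 4 at 30 total 555.

29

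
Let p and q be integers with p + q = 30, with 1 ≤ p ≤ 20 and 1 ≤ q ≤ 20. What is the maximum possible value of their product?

225

With p + q fixed, pq peaks when the two are closest together.
Taking p = 15 and q = 15 (both in [1, 20]) gives pq = 225.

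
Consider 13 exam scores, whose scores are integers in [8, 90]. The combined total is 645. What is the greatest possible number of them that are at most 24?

Each value at 24 or below falls at least 90 − 24 = 66 short of the ceiling 90.
The ceiling total is 13 × 90 = 1170, and we need 645, so at most ⌊(1170 − 645)/66⌋ = 7 can be that low.
k = 7 is achieved by 7 values at 24 and 6 at 90, total 708; lower one of the 90's by 63 (still > 24) to reach 645.

7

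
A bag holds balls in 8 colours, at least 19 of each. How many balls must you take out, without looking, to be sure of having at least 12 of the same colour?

You could draw 11 of every colour without reaching 12 of any — 88 in all.
One more forces 12 of some colour, so 88 + 1 = 89.

89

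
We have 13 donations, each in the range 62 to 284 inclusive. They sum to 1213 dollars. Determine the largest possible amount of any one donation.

284

To make one donation as large as possible, make the other 12 as small as possible.
The other 12 contribute at least 12 × 62 = 744, leaving at most 1213 − 744 = 469.
But each donation is capped at 284, so the maximum is 284.
Achievable: one at 284 and the other 12 totalling 929, which fits since 12 × 62 ≤ 929 ≤ 12 × 284.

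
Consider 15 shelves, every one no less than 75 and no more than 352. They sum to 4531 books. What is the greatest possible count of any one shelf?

352

Maximizing one value means minimizing the remaining 14.
The other 14 contribute at least 14 × 75 = 1050, leaving at most 4531 − 1050 = 3481.
But each shelf is capped at 352, so the maximum is 352.
Achievable: one at 352 and the other 14 totalling 4179, which fits since 14 × 75 ≤ 4179 ≤ 14 × 352.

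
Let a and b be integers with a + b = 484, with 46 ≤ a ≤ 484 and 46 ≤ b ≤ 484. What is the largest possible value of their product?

58564

With a + b fixed, ab peaks when the two are closest together.
Taking a = 242 and b = 242 (both in [46, 484]) gives ab = 58564.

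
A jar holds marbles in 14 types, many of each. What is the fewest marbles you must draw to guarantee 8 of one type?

99

In the worst case you draw 7 of each of the 14 types: 14 × 7 = 98.
One more forces 8 of some type, so 98 + 1 = 99.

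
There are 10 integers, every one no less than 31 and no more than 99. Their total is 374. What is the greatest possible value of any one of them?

95

Maximizing one value means minimizing the remaining 9.
The other 9 contribute at least 9 × 31 = 279, leaving at most 374 − 279 = 95.
Since 95 ≤ 99, this is achievable: one at 95 and 9 at 31.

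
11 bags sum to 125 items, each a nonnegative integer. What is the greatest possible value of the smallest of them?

11

The average is 125/11 < 12, so some value is ≤ 11.
Achievable: 7 of them at 11 and 4 at 12 total 125.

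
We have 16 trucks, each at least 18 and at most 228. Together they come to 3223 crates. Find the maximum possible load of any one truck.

228

Maximizing one value means minimizing the remaining 15.
The other 15 contribute at least 15 × 18 = 270, leaving at most 3223 − 270 = 2953.
But each truck is capped at 228, so the maximum is 228.
Achievable: one at 228 and the other 15 totalling 2995, which fits since 15 × 18 ≤ 2995 ≤ 15 × 228.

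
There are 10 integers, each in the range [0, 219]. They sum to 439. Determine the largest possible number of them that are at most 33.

Each value at 33 or below falls at least 219 − 33 = 186 short of the ceiling 219.
The ceiling total is 10 × 219 = 2190, and we need 439, so at most ⌊(2190 − 439)/186⌋ = 9 can be that low.
k = 9 is achieved by 9 values at 33 and 1 at 219, total 516; lower one of the 219's by 77 (still > 33) to reach 439.

9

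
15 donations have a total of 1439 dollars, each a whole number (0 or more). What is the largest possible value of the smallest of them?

95

The average is 1439/15 < 96, so some value is ≤ 95.
Achievable: 1 of them at 95 and 14 at 96 total 1439.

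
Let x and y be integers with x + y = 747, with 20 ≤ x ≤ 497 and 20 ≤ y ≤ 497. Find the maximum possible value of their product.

xy = x(747 − x) is maximized when x is as near 747/2 as the bounds allow.
Taking x = 373 and y = 374 (both in [20, 497]) gives xy = 139502.

139502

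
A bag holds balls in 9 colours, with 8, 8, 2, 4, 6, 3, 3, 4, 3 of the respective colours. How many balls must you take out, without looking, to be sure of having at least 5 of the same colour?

In the worst case you take as many as possible of each colour without reaching 5: 4 + 4 + 2 + 4 + 4 + 3 + 3 + 4 + 3 = 31.
The next one must give 5 of some colour, so 31 + 1 = 32.

32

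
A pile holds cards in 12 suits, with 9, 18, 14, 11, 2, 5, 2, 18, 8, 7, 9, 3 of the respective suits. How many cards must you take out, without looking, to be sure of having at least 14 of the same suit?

In the worst case you take as many as possible of each suit without reaching 14: 9 + 13 + 13 + 11 + 2 + 5 + 2 + 13 + 8 + 7 + 9 + 3 = 95.
The next one must give 14 of some suit, so 95 + 1 = 96.

96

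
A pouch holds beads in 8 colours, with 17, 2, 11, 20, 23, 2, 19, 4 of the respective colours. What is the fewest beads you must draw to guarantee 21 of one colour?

96

In the worst case you take as many as possible of each colour without reaching 21: 17 + 2 + 11 + 20 + 20 + 2 + 19 + 4 = 95.
The next one must give 21 of some colour, so 95 + 1 = 96.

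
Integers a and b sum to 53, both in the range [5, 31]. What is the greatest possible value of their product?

ab = a(53 − a) is maximized when a is as near 53/2 as the bounds allow.
Taking a = 26 and b = 27 (both in [5, 31]) gives ab = 702.

702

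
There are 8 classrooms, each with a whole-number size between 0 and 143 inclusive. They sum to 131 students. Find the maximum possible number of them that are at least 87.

1

Suppose k of them are at least 87. Those contribute at least 87 each and the other 8 − k at least 0 each.
So the total is at least 87k + 0(8 − k) = 0 + 87k. This must be ≤ 131, giving k ≤ 1.
k = 1 is achieved by 1 value at 87 and 7 at 0, total 87; add 44 to one value (staying below 87) to reach 131.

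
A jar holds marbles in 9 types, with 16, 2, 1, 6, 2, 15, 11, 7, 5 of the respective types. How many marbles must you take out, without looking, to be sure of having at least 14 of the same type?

In the worst case you take as many as possible of each type without reaching 14: 13 + 2 + 1 + 6 + 2 + 13 + 11 + 7 + 5 = 60.
The next one must give 14 of some type, so 60 + 1 = 61.

61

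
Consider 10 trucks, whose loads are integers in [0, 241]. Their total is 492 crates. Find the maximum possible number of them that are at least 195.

2

With k values at 195 or above and the rest at least 0, the sum is at least 0 + 195k.
Since the sum is 492, we need 195k ≤ 492, i.e. k ≤ 2.
k = 2 is achieved by 2 values at 195 and 8 at 0, total 390; add 102 to one value (staying below 195) to reach 492.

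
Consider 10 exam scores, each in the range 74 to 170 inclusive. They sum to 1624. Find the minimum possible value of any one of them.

94

To make one score as small as possible, make the other 9 as large as possible.
The other 9 contribute at most 9 × 170 = 1530, leaving at least 1624 − 1530 = 94.
Since 94 ≥ 74, this is achievable: one at 94 and 9 at 170.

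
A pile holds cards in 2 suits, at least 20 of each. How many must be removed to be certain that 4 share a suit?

You could draw 3 of every suit without reaching 4 of any — 6 in all.
One more forces 4 of some suit, so 6 + 1 = 7.

7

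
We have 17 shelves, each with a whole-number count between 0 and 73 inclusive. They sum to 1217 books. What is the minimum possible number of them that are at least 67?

14

Each value short of 67 is at most 66, costing at least 73 − 66 = 7 against the maximum total of 1241.
We can afford to lose at most 1241 − 1217 = 24, so at most ⌊24/7⌋ = 3 fall short, and at least 14 are ≥ 67.
Exactly 14 works: 14 values at 73 and 3 at 66 total 1220; lower one of the high values by 3 (still ≥ 67) to hit 1217.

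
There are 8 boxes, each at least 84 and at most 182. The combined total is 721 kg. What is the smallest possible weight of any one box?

84

Minimizing one value means maximizing the remaining 7.
The other 7 can take up 7 × 182 = 1274 ≥ 721 − 84, so one box can sit at its floor of 84.
Achievable: one at 84 and the other 7 totalling 637, which fits since 7 × 84 ≤ 637 ≤ 7 × 182.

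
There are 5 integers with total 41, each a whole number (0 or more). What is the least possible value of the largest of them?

Some value must be at least ⌈41/5⌉ = 9, since 5 × 8 = 40 < 41.
Achievable: 1 of them at 9 and 4 at 8 total 41.

9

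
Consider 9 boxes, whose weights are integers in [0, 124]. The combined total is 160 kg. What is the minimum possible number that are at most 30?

Let j be the number exceeding 30. Then the total is ≥ 31·j + 0·(9 − j) = 0 + 31j.
So 31j ≤ 160 and j ≤ 5; hence at least 9 − 5 = 4 are ≤ 30.
Exactly 4 works: 4 values at 0 and 5 at 31 total 155; raise one of the low values by 5 (still ≤ 30) to hit 160.

4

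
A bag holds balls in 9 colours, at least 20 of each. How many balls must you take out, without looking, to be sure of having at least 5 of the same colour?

In the worst case you draw 4 of each of the 9 colours: 9 × 4 = 36.
One more forces 5 of some colour, so 36 + 1 = 37.

37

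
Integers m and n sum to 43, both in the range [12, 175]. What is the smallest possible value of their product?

For a fixed sum, mn is smallest when m and n are as far apart as possible.
The extreme feasible split is m = 12, n = 31, giving mn = 372.

372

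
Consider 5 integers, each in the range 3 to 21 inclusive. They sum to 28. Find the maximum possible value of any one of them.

16

To make one integer as large as possible, make the other 4 as small as possible.
The other 4 contribute at least 4 × 3 = 12, leaving at most 28 − 12 = 16.
Since 16 ≤ 21, this is achievable: one at 16 and 4 at 3.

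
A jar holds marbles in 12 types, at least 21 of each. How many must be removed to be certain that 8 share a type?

You could draw 7 of every type without reaching 8 of any — 84 in all.
One more forces 8 of some type, so 84 + 1 = 85.

85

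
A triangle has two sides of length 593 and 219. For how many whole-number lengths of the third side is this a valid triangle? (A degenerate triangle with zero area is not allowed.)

437

The triangle inequality gives |593 − 219| < c < 593 + 219, i.e. 374 < c < 812.
So c can be any integer from 375 to 811: 437 values.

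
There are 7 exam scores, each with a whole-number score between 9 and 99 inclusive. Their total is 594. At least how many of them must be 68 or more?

4

If only k of them are at least 68, the other 7 − k are at most 67, so the total is at most k·99 + (7 − k)·67.
This must reach 594, so k·99 + (7 − k)·67 ≥ 594, giving k ≥ 4.
Exactly 4 works: 4 values at 99 and 3 at 67 total 597; lower one of the high values by 3 (still ≥ 68) to hit 594.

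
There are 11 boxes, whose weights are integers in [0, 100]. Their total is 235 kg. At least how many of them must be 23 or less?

2

Each value above 23 is at least 24, contributing at least 24 − 0 = 24 above the floor 0.
The sum exceeds the floor total 0 by 235, so at most ⌊235/24⌋ = 9 exceed 23, and at least 2 are ≤ 23.
Exactly 2 works: 2 values at 0 and 9 at 24 total 216; raise one of the low values by 19 (still ≤ 23) to hit 235.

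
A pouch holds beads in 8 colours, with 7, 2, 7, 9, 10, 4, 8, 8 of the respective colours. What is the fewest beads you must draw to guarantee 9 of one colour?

53

In the worst case you take as many as possible of each colour without reaching 9: 7 + 2 + 7 + 8 + 8 + 4 + 8 + 8 = 52.
The next one must give 9 of some colour, so 52 + 1 = 53.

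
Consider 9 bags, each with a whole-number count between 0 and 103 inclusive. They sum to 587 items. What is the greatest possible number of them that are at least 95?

If k of the values are ≥ 95, the total is ≥ 95k + 0(9 − k).
Setting 95k + 0(9 − k) ≤ 587 gives 95k ≤ 587, so k ≤ 6.
k = 6 is achieved by 6 values at 95 and 3 at 0, total 570; add 17 to one value (staying below 95) to reach 587.

6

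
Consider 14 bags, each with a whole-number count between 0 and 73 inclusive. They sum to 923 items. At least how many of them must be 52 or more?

10

Suppose at most 14 − j of them reach 52; then j values are ≤ 51 and the rest ≤ 73.
The total is then ≤ 51·j + 73·(14 − j) = 1022 − 22j. For this to be ≥ 923 we need j ≤ 4, so at least 14 − 4 = 10 must reach 52.
Exactly 10 works: 10 values at 73 and 4 at 51 total 934; lower one of the high values by 11 (still ≥ 52) to hit 923.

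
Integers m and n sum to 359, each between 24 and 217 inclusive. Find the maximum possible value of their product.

mn = m(359 − m) is maximized when m is as near 359/2 as the bounds allow.
Taking m = 179 and n = 180 (both in [24, 217]) gives mn = 32220.

32220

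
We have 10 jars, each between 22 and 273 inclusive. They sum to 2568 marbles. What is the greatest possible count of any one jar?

To make one jar as large as possible, make the other 9 as small as possible.
The other 9 contribute at least 9 × 22 = 198, leaving at most 2568 − 198 = 2370.
But each jar is capped at 273, so the maximum is 273.
Achievable: one at 273 and the other 9 totalling 2295, which fits since 9 × 22 ≤ 2295 ≤ 9 × 273.

273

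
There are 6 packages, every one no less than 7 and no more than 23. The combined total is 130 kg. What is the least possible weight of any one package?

To make one package as small as possible, make the other 5 as large as possible.
The other 5 contribute at most 5 × 23 = 115, leaving at least 130 − 115 = 15.
Since 15 ≥ 7, this is achievable: one at 15 and 5 at 23.

15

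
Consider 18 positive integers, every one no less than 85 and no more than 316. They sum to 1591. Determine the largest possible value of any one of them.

Maximizing one value means minimizing the remaining 17.
The other 17 contribute at least 17 × 85 = 1445, leaving at most 1591 − 1445 = 146.
Since 146 ≤ 316, this is achievable: one at 146 and 17 at 85.

146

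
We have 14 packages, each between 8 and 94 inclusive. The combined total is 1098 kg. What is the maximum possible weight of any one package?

To make one package as large as possible, make the other 13 as small as possible.
The other 13 contribute at least 13 × 8 = 104, leaving at most 1098 − 104 = 994.
But each package is capped at 94, so the maximum is 94.
Achievable: one at 94 and the other 13 totalling 1004, which fits since 13 × 8 ≤ 1004 ≤ 13 × 94.

94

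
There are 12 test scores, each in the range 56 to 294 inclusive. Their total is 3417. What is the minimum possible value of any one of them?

Minimizing one value means maximizing the remaining 11.
The other 11 contribute at most 11 × 294 = 3234, leaving at least 3417 − 3234 = 183.
Since 183 ≥ 56, this is achievable: one at 183 and 11 at 294.

183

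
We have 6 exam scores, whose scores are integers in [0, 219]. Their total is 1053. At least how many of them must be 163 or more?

Suppose at most 6 − j of them reach 163; then j values are ≤ 162 and the rest ≤ 219.
The total is then ≤ 162·j + 219·(6 − j) = 1314 − 57j. For this to be ≥ 1053 we need j ≤ 4, so at least 6 − 4 = 2 must reach 163.
Exactly 2 works: 2 values at 219 and 4 at 162 total 1086; lower one of the high values by 33 (still ≥ 163) to hit 1053.

2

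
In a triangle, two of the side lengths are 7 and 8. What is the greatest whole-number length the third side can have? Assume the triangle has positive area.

The third side must be less than 7 + 8 = 15.
The largest integer below 15 is 14.

14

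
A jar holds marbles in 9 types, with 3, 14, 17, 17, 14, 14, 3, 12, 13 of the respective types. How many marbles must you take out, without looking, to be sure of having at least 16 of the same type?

104

In the worst case you take as many as possible of each type without reaching 16: 3 + 14 + 15 + 15 + 14 + 14 + 3 + 12 + 13 = 103.
The next one must give 16 of some type, so 103 + 1 = 104.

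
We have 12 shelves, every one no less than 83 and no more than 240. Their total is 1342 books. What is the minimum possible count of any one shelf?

Minimizing one value means maximizing the remaining 11.
The other 11 can take up 11 × 240 = 2640 ≥ 1342 − 83, so one shelf can sit at its floor of 83.
Achievable: one at 83 and the other 11 totalling 1259, which fits since 11 × 83 ≤ 1259 ≤ 11 × 240.

83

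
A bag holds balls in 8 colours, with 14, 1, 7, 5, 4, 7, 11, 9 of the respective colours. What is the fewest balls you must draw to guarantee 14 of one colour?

58

In the worst case you take as many as possible of each colour without reaching 14: 13 + 1 + 7 + 5 + 4 + 7 + 11 + 9 = 57.
The next one must give 14 of some colour, so 57 + 1 = 58.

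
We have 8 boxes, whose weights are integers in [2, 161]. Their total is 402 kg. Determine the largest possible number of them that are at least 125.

Suppose k of them are at least 125. Those contribute at least 125 each and the other 8 − k at least 2 each.
So the total is at least 125k + 2(8 − k) = 16 + 123k. This must be ≤ 402, giving k ≤ 3.
k = 3 is achieved by 3 values at 125 and 5 at 2, total 385; add 17 to one value (staying below 125) to reach 402.

3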